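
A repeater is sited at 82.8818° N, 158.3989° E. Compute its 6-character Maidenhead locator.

QR92ev

Add 180° to longitude and 90° to latitude: 338.3989, 172.8818.
Field (20°×10°, letters A–R): 338.3989/20 → 16 → Q, 172.8818/10 → 17 → R; chars QR.
Square (2°×1°, digits 0–9): 18.3989/2 → 9, 2.8818/1 → 2; chars 92.
Subsquare (5′×2.5′, letters a–x): 0.3989/0.0833333 → 4 → e, 0.8818/0.0416667 → 21 → v; chars ev.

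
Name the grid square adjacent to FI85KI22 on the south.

FI85ki21

Latitude extended square 2; −1 → 1.
The longitude characters are unchanged.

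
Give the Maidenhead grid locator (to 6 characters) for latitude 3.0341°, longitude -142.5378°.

BJ83ra

Offset from 180°W / 90°S: lon 37.4622°, lat 93.0341°.
Field: lon ⌊37.4622/20⌋ = 1 → B; lat ⌊93.0341/10⌋ = 9 → J.
Square: lon ⌊17.4622/2⌋ = 8; lat ⌊3.0341/1⌋ = 3.
Subsquare: lon ⌊1.4622/0.0833333⌋ = 17 → r; lat ⌊0.0341/0.0416667⌋ = 0 → a.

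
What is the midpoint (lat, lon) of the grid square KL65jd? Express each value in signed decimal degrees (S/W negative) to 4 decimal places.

Field K=10, L=11: +10·20° lon, +11·10° lat → SW at lon 20°, lat 20°.
Square 6, 5: +6·2° lon, +5·1° lat → SW at lon 32°, lat 25°.
Subsquare j=9, d=3: +9·0.0833333° lon, +3·0.0416667° lat → SW at lon 32.75°, lat 25.125°.
Cell spans 0.0833333° lon × 0.0416667° lat. Centre is SW corner plus half of each.
latitude 25.1458, longitude 32.7917.

25.1458, 32.7917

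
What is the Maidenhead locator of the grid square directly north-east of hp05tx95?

HP05ux06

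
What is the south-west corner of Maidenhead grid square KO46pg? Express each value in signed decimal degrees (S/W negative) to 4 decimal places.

Field K=10, O=14: +10·20° lon, +14·10° lat → SW at lon 20°, lat 50°.
Square 4, 6: +4·2° lon, +6·1° lat → SW at lon 28°, lat 56°.
Subsquare p=15, g=6: +15·0.0833333° lon, +6·0.0416667° lat → SW at lon 29.25°, lat 56.25°.
latitude 56.2500, longitude 29.2500.

56.2500, 29.2500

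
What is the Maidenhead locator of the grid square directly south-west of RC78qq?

RC78pp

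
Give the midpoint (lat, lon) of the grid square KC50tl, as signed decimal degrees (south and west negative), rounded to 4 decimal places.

Field K=10, C=2: +10·20° lon, +2·10° lat → SW at lon 20°, lat -70°.
Square 5, 0: +5·2° lon, +0·1° lat → SW at lon 30°, lat -70°.
Subsquare t=19, l=11: +19·0.0833333° lon, +11·0.0416667° lat → SW at lon 31.5833°, lat -69.5417°.
Cell spans 0.0833333° lon × 0.0416667° lat. Centre is SW corner plus half of each.
latitude -69.5208, longitude 31.6250.

-69.5208, 31.6250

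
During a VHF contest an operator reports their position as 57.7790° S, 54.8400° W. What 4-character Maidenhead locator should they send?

Add 180° to longitude and 90° to latitude: 125.16, 32.22.
Field: lon ⌊125.16/20⌋ = 6 → G; lat ⌊32.22/10⌋ = 3 → D.
Square: lon ⌊5.16/2⌋ = 2; lat ⌊2.22/1⌋ = 2.

GD22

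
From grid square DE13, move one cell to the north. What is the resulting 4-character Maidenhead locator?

DE14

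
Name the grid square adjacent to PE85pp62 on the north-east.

Longitude extended square 6; +1 → 7.
Latitude extended square 2; +1 → 3.

PE85pp73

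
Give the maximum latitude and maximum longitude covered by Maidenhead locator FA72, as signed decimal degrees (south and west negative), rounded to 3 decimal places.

-87.000, -64.000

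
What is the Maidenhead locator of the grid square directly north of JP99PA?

JP99pb

Latitude subsquare a = 0; +1 → 1 = b.
The longitude characters are unchanged.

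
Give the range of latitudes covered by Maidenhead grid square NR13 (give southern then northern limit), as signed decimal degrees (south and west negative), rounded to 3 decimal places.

Field N=13, R=17: +13·20° lon, +17·10° lat → SW at lon 80°, lat 80°.
Square 1, 3: +1·2° lon, +3·1° lat → SW at lon 82°, lat 83°.
Cell spans 2° lon × 1° lat.
south 83.000, north 84.000.

83.000, 84.000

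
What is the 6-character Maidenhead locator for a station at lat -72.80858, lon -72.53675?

Shift to the Maidenhead origin (180°W, 90°S): lon 107.4633, lat 17.1914.
Field: lon ⌊107.4633/20⌋ = 5 → F; lat ⌊17.1914/10⌋ = 1 → B.
Square: lon ⌊7.4633/2⌋ = 3; lat ⌊7.1914/1⌋ = 7.
Subsquare: lon ⌊1.4633/0.0833333⌋ = 17 → r; lat ⌊0.1914/0.0416667⌋ = 4 → e.

FB37re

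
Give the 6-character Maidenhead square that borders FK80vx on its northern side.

Latitude subsquare x = 23; +1 → 24, wraps to 0 = a, carry into square.
Latitude square 0; +1 → 1.
The longitude characters are unchanged.

FK81va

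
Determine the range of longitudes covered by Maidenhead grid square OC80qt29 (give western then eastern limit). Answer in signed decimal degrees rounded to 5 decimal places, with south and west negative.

Field O=14, C=2: +14·20° lon, +2·10° lat → SW at lon 100°, lat -70°.
Square 8, 0: +8·2° lon, +0·1° lat → SW at lon 116°, lat -70°.
Subsquare q=16, t=19: +16·0.0833333° lon, +19·0.0416667° lat → SW at lon 117.333°, lat -69.2083°.
Extended square 2, 9: +2·0.00833333° lon, +9·0.00416667° lat → SW at lon 117.35°, lat -69.1708°.
Cell spans 0.00833333° lon × 0.00416667° lat.
west 117.35000, east 117.35833.

117.35000, 117.35833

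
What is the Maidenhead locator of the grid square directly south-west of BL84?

BL73

Longitude square 8; −1 → 7.
Latitude square 4; −1 → 3.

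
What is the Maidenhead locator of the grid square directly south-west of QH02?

Longitude square 0; −1 → -1, wraps to 9, carry into field.
Longitude field Q = 16; −1 → 15 = P.
Latitude square 2; −1 → 1.

PH91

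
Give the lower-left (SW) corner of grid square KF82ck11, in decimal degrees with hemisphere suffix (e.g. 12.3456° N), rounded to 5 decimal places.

Field K=10, F=5: +10·20° lon, +5·10° lat → SW at lon 20°, lat -40°.
Square 8, 2: +8·2° lon, +2·1° lat → SW at lon 36°, lat -38°.
Subsquare c=2, k=10: +2·0.0833333° lon, +10·0.0416667° lat → SW at lon 36.1667°, lat -37.5833°.
Extended square 1, 1: +1·0.00833333° lon, +1·0.00416667° lat → SW at lon 36.175°, lat -37.5792°.
latitude 37.57917° S, longitude 36.17500° E.

37.57917° S, 36.17500° E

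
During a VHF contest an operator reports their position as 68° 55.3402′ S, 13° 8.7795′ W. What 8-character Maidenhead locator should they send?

IC31kb28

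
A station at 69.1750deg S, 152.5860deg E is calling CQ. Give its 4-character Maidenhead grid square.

Add 180° to longitude and 90° to latitude: 332.59, 20.83.
Field (20°×10°, letters A–R): 332.59/20 → 16 → Q, 20.83/10 → 2 → C; chars QC.
Square (2°×1°, digits 0–9): 12.59/2 → 6, 0.83/1 → 0; chars 60.

QC60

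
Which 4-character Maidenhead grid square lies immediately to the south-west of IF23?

Longitude square 2; −1 → 1.
Latitude square 3; −1 → 2.

IF12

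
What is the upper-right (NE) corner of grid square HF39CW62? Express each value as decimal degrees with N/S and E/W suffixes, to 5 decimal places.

30.07083° S, 33.77500° W

Field H=7, F=5: +7·20° lon, +5·10° lat → SW at lon -40°, lat -40°.
Square 3, 9: +3·2° lon, +9·1° lat → SW at lon -34°, lat -31°.
Subsquare c=2, w=22: +2·0.0833333° lon, +22·0.0416667° lat → SW at lon -33.8333°, lat -30.0833°.
Extended square 6, 2: +6·0.00833333° lon, +2·0.00416667° lat → SW at lon -33.7833°, lat -30.075°.
Cell spans 0.00833333° lon × 0.00416667° lat. NE corner is SW corner plus one full cell.
latitude 30.07083° S, longitude 33.77500° W.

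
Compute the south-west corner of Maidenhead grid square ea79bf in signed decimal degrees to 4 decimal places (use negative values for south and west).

-80.7917, -85.9167

Field E=4, A=0: +4·20° lon, +0·10° lat → SW at lon -100°, lat -90°.
Square 7, 9: +7·2° lon, +9·1° lat → SW at lon -86°, lat -81°.
Subsquare b=1, f=5: +1·0.0833333° lon, +5·0.0416667° lat → SW at lon -85.9167°, lat -80.7917°.
latitude -80.7917, longitude -85.9167.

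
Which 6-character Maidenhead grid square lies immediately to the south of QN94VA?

QN93vx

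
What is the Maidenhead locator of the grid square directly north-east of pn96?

QN07

Longitude square 9; +1 → 10, wraps to 0, carry into field.
Longitude field P = 15; +1 → 16 = Q.
Latitude square 6; +1 → 7.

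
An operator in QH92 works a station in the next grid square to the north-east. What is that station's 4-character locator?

RH03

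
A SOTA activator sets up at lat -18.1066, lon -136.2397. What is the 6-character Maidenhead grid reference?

CH11vv

Add 180° to longitude and 90° to latitude: 43.7603, 71.8934.
Field: lon ⌊43.7603/20⌋ = 2 → C; lat ⌊71.8934/10⌋ = 7 → H.
Square: lon ⌊3.7603/2⌋ = 1; lat ⌊1.8934/1⌋ = 1.
Subsquare: lon ⌊1.7603/0.0833333⌋ = 21 → v; lat ⌊0.8934/0.0416667⌋ = 21 → v.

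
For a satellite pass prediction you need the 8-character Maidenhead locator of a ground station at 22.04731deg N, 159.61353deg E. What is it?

Offset from 180°W / 90°S: lon 339.61353°, lat 112.04731°.
Field: lon ⌊339.61353/20⌋ = 16 → Q; lat ⌊112.04731/10⌋ = 11 → L.
Square: lon ⌊19.61353/2⌋ = 9; lat ⌊2.04731/1⌋ = 2.
Subsquare: lon ⌊1.61353/0.0833333⌋ = 19 → t; lat ⌊0.04731/0.0416667⌋ = 1 → b.
Extended square: lon ⌊0.03020/0.00833333⌋ = 3; lat ⌊0.00564/0.00416667⌋ = 1.

QL92tb31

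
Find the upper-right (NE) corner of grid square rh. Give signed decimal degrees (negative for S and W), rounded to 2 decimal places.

-10.00, 180.00

Field R=17, H=7: +17·20° lon, +7·10° lat → SW at lon 160°, lat -20°.
Cell spans 20° lon × 10° lat. NE corner is SW corner plus one full cell.
latitude -10.00, longitude 180.00.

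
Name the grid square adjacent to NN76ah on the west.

NN66xh

Longitude subsquare a = 0; −1 → -1, wraps to 23 = x, carry into square.
Longitude square 7; −1 → 6.
The latitude characters are unchanged.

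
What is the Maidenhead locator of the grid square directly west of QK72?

QK62

Longitude square 7; −1 → 6.
The latitude characters are unchanged.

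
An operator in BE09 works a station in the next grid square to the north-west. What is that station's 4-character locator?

AF90

Longitude square 0; −1 → -1, wraps to 9, carry into field.
Longitude field B = 1; −1 → 0 = A.
Latitude square 9; +1 → 10, wraps to 0, carry into field.
Latitude field E = 4; +1 → 5 = F.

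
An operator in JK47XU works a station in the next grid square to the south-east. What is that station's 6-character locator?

JK57at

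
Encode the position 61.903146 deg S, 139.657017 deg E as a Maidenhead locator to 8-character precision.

PC98tc83

Offset from 180°W / 90°S: lon 319.65702°, lat 28.09685°.
Field: 319.65702/20 → 15 → P, 28.09685/10 → 2 → C; chars PC.
Square: 19.65702/2 → 9, 8.09685/1 → 8; chars 98.
Subsquare: 1.65702/0.0833333 → 19 → t, 0.09685/0.0416667 → 2 → c; chars tc.
Extended square: 0.07368/0.00833333 → 8, 0.01352/0.00416667 → 3; chars 83.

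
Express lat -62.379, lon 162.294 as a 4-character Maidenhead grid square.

RC17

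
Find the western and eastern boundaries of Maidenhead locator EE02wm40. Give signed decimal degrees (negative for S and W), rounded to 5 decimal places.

Field E=4, E=4: +4·20° lon, +4·10° lat → SW at lon -100°, lat -50°.
Square 0, 2: +0·2° lon, +2·1° lat → SW at lon -100°, lat -48°.
Subsquare w=22, m=12: +22·0.0833333° lon, +12·0.0416667° lat → SW at lon -98.1667°, lat -47.5°.
Extended square 4, 0: +4·0.00833333° lon, +0·0.00416667° lat → SW at lon -98.1333°, lat -47.5°.
Cell spans 0.00833333° lon × 0.00416667° lat.
west -98.13333, east -98.12500.

-98.13333, -98.12500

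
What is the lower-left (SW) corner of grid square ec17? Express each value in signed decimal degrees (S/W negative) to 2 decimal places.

-63.00, -98.00

Field E=4, C=2: +4·20° lon, +2·10° lat → SW at lon -100°, lat -70°.
Square 1, 7: +1·2° lon, +7·1° lat → SW at lon -98°, lat -63°.
latitude -63.00, longitude -98.00.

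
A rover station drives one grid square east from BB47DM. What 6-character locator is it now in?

Longitude subsquare d = 3; +1 → 4 = e.
The latitude characters are unchanged.

BB47em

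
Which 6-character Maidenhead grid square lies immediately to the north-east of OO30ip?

Longitude subsquare i = 8; +1 → 9 = j.
Latitude subsquare p = 15; +1 → 16 = q.

OO30jq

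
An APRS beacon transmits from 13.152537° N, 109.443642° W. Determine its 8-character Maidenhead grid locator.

DK53gd66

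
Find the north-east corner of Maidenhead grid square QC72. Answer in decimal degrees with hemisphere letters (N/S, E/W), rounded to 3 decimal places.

67.000° S, 156.000° E

Field Q=16, C=2: +16·20° lon, +2·10° lat → SW at lon 140°, lat -70°.
Square 7, 2: +7·2° lon, +2·1° lat → SW at lon 154°, lat -68°.
Cell spans 2° lon × 1° lat. NE corner is SW corner plus one full cell.
latitude 67.000° S, longitude 156.000° E.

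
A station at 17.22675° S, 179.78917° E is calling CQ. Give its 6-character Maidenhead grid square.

RH92vs

Add 180° to longitude and 90° to latitude: 359.7892, 72.7733.
Field: lon ⌊359.7892/20⌋ = 17 → R; lat ⌊72.7733/10⌋ = 7 → H.
Square: lon ⌊19.7892/2⌋ = 9; lat ⌊2.7733/1⌋ = 2.
Subsquare: lon ⌊1.7892/0.0833333⌋ = 21 → v; lat ⌊0.7733/0.0416667⌋ = 18 → s.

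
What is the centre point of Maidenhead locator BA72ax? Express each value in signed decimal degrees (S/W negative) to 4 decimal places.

-87.0208, -145.9583

Field B=1, A=0: +1·20° lon, +0·10° lat → SW at lon -160°, lat -90°.
Square 7, 2: +7·2° lon, +2·1° lat → SW at lon -146°, lat -88°.
Subsquare a=0, x=23: +0·0.0833333° lon, +23·0.0416667° lat → SW at lon -146°, lat -87.0417°.
Cell spans 0.0833333° lon × 0.0416667° lat. Centre is SW corner plus half of each.
latitude -87.0208, longitude -145.9583.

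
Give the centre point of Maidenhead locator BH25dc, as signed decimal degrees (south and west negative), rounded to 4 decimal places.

-14.8958, -155.7083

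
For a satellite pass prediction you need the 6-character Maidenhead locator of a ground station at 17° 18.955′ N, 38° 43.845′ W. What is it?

HK07ph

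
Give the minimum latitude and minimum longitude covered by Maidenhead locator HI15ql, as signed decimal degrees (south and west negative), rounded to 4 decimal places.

-4.5417, -36.6667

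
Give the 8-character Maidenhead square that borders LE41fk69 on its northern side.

Latitude extended square 9; +1 → 10, wraps to 0, carry into subsquare.
Latitude subsquare k = 10; +1 → 11 = l.
The longitude characters are unchanged.

LE41fl60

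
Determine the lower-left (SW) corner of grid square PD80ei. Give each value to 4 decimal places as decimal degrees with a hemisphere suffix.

Field P=15, D=3: +15·20° lon, +3·10° lat → SW at lon 120°, lat -60°.
Square 8, 0: +8·2° lon, +0·1° lat → SW at lon 136°, lat -60°.
Subsquare e=4, i=8: +4·0.0833333° lon, +8·0.0416667° lat → SW at lon 136.333°, lat -59.6667°.
latitude 59.6667° S, longitude 136.3333° E.

59.6667° S, 136.3333° E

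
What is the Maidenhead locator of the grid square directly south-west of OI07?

Longitude square 0; −1 → -1, wraps to 9, carry into field.
Longitude field O = 14; −1 → 13 = N.
Latitude square 7; −1 → 6.

NI96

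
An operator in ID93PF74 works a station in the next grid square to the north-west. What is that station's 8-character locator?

ID93pf65

Longitude extended square 7; −1 → 6.
Latitude extended square 4; +1 → 5.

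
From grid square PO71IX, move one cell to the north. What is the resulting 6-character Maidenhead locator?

PO72ia

Latitude subsquare x = 23; +1 → 24, wraps to 0 = a, carry into square.
Latitude square 1; +1 → 2.
The longitude characters are unchanged.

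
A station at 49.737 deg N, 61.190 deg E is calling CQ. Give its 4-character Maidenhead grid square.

Add 180° to longitude and 90° to latitude: 241.19, 139.74.
Field: 241.19/20 → 12 → M, 139.74/10 → 13 → N; chars MN.
Square: 1.19/2 → 0, 9.74/1 → 9; chars 09.

MN09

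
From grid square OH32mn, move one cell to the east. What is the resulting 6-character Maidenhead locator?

Longitude subsquare m = 12; +1 → 13 = n.
The latitude characters are unchanged.

OH32nn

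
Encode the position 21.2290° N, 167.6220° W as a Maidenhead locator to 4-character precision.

AL61

Shift to the Maidenhead origin (180°W, 90°S): lon 12.38, lat 111.23.
Field: lon ⌊12.38/20⌋ = 0 → A; lat ⌊111.23/10⌋ = 11 → L.
Square: lon ⌊12.38/2⌋ = 6; lat ⌊1.23/1⌋ = 1.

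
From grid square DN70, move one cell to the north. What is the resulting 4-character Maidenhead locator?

Latitude square 0; +1 → 1.
The longitude characters are unchanged.

DN71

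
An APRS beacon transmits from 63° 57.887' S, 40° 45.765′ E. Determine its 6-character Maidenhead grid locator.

LC06ja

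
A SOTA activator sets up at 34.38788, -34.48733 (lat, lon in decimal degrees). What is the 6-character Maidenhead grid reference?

HM24sj

Add 180° to longitude and 90° to latitude: 145.5127, 124.3879.
Field: 145.5127/20 → 7 → H, 124.3879/10 → 12 → M; chars HM.
Square: 5.5127/2 → 2, 4.3879/1 → 4; chars 24.
Subsquare: 1.5127/0.0833333 → 18 → s, 0.3879/0.0416667 → 9 → j; chars sj.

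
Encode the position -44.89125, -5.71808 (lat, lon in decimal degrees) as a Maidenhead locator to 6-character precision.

IE75dc

Offset from 180°W / 90°S: lon 174.2819°, lat 45.1088°.
Field: lon ⌊174.2819/20⌋ = 8 → I; lat ⌊45.1088/10⌋ = 4 → E.
Square: lon ⌊14.2819/2⌋ = 7; lat ⌊5.1088/1⌋ = 5.
Subsquare: lon ⌊0.2819/0.0833333⌋ = 3 → d; lat ⌊0.1088/0.0416667⌋ = 2 → c.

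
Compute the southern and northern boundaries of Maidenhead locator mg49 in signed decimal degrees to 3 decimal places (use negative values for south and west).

-21.000, -20.000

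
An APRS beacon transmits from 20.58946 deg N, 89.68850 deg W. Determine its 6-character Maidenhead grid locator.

EL50do

Add 180° to longitude and 90° to latitude: 90.3115, 110.5895.
Field (20°×10°, letters A–R): 90.3115/20 → 4 → E, 110.5895/10 → 11 → L; chars EL.
Square (2°×1°, digits 0–9): 10.3115/2 → 5, 0.5895/1 → 0; chars 50.
Subsquare (5′×2.5′, letters a–x): 0.3115/0.0833333 → 3 → d, 0.5895/0.0416667 → 14 → o; chars do.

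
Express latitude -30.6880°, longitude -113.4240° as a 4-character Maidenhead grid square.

Shift to the Maidenhead origin (180°W, 90°S): lon 66.58, lat 59.31.
Field: lon ⌊66.58/20⌋ = 3 → D; lat ⌊59.31/10⌋ = 5 → F.
Square: lon ⌊6.58/2⌋ = 3; lat ⌊9.31/1⌋ = 9.

DF39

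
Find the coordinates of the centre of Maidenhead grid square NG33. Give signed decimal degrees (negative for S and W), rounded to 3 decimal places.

Field N=13, G=6: +13·20° lon, +6·10° lat → SW at lon 80°, lat -30°.
Square 3, 3: +3·2° lon, +3·1° lat → SW at lon 86°, lat -27°.
Cell spans 2° lon × 1° lat. Centre is SW corner plus half of each.
latitude -26.500, longitude 87.000.

-26.500, 87.000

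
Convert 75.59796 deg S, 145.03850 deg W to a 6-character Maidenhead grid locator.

Shift to the Maidenhead origin (180°W, 90°S): lon 34.9615, lat 14.4020.
Field: 34.9615/20 → 1 → B, 14.4020/10 → 1 → B; chars BB.
Square: 14.9615/2 → 7, 4.4020/1 → 4; chars 74.
Subsquare: 0.9615/0.0833333 → 11 → l, 0.4020/0.0416667 → 9 → j; chars lj.

BB74lj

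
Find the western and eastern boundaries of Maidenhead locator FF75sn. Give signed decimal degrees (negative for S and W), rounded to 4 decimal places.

Field F=5, F=5: +5·20° lon, +5·10° lat → SW at lon -80°, lat -40°.
Square 7, 5: +7·2° lon, +5·1° lat → SW at lon -66°, lat -35°.
Subsquare s=18, n=13: +18·0.0833333° lon, +13·0.0416667° lat → SW at lon -64.5°, lat -34.4583°.
Cell spans 0.0833333° lon × 0.0416667° lat.
west -64.5000, east -64.4167.

-64.5000, -64.4167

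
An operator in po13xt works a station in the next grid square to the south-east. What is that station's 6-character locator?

PO23as

Longitude subsquare x = 23; +1 → 24, wraps to 0 = a, carry into square.
Longitude square 1; +1 → 2.
Latitude subsquare t = 19; −1 → 18 = s.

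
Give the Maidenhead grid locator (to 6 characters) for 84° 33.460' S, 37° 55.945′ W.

HA15ak

Add 180° to longitude and 90° to latitude: 142.0676, 5.4423.
Field: 142.0676/20 → 7 → H, 5.4423/10 → 0 → A; chars HA.
Square: 2.0676/2 → 1, 5.4423/1 → 5; chars 15.
Subsquare: 0.0676/0.0833333 → 0 → a, 0.4423/0.0416667 → 10 → k; chars ak.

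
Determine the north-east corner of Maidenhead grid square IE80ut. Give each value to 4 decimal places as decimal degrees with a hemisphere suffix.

49.1667° S, 2.2500° W

Field I=8, E=4: +8·20° lon, +4·10° lat → SW at lon -20°, lat -50°.
Square 8, 0: +8·2° lon, +0·1° lat → SW at lon -4°, lat -50°.
Subsquare u=20, t=19: +20·0.0833333° lon, +19·0.0416667° lat → SW at lon -2.33333°, lat -49.2083°.
Cell spans 0.0833333° lon × 0.0416667° lat. NE corner is SW corner plus one full cell.
latitude 49.1667° S, longitude 2.2500° W.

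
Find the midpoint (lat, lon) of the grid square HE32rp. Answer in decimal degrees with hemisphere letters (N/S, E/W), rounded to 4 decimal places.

Field H=7, E=4: +7·20° lon, +4·10° lat → SW at lon -40°, lat -50°.
Square 3, 2: +3·2° lon, +2·1° lat → SW at lon -34°, lat -48°.
Subsquare r=17, p=15: +17·0.0833333° lon, +15·0.0416667° lat → SW at lon -32.5833°, lat -47.375°.
Cell spans 0.0833333° lon × 0.0416667° lat. Centre is SW corner plus half of each.
latitude 47.3542° S, longitude 32.5417° W.

47.3542° S, 32.5417° W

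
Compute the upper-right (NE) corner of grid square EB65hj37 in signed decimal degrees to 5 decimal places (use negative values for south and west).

-74.59167, -87.38333

Field E=4, B=1: +4·20° lon, +1·10° lat → SW at lon -100°, lat -80°.
Square 6, 5: +6·2° lon, +5·1° lat → SW at lon -88°, lat -75°.
Subsquare h=7, j=9: +7·0.0833333° lon, +9·0.0416667° lat → SW at lon -87.4167°, lat -74.625°.
Extended square 3, 7: +3·0.00833333° lon, +7·0.00416667° lat → SW at lon -87.3917°, lat -74.5958°.
Cell spans 0.00833333° lon × 0.00416667° lat. NE corner is SW corner plus one full cell.
latitude -74.59167, longitude -87.38333.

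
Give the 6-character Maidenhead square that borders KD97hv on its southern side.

KD97hu

Latitude subsquare v = 21; −1 → 20 = u.
The longitude characters are unchanged.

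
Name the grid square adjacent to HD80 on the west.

HD70

Longitude square 8; −1 → 7.
The latitude characters are unchanged.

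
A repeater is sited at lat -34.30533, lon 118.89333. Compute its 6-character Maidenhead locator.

OF95kq

Offset from 180°W / 90°S: lon 298.8933°, lat 55.6947°.
Field (20°×10°, letters A–R): lon ⌊298.8933/20⌋ = 14 → O; lat ⌊55.6947/10⌋ = 5 → F.
Square (2°×1°, digits 0–9): lon ⌊18.8933/2⌋ = 9; lat ⌊5.6947/1⌋ = 5.
Subsquare (5′×2.5′, letters a–x): lon ⌊0.8933/0.0833333⌋ = 10 → k; lat ⌊0.6947/0.0416667⌋ = 16 → q.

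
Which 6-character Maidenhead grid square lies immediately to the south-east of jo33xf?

Longitude subsquare x = 23; +1 → 24, wraps to 0 = a, carry into square.
Longitude square 3; +1 → 4.
Latitude subsquare f = 5; −1 → 4 = e.

JO43ae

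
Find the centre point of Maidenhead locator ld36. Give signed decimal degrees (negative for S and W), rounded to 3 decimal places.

-53.500, 47.000

Field L=11, D=3: +11·20° lon, +3·10° lat → SW at lon 40°, lat -60°.
Square 3, 6: +3·2° lon, +6·1° lat → SW at lon 46°, lat -54°.
Cell spans 2° lon × 1° lat. Centre is SW corner plus half of each.
latitude -53.500, longitude 47.000.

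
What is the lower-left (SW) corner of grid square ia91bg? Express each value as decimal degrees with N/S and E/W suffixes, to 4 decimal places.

88.7500° S, 1.9167° W

Field I=8, A=0: +8·20° lon, +0·10° lat → SW at lon -20°, lat -90°.
Square 9, 1: +9·2° lon, +1·1° lat → SW at lon -2°, lat -89°.
Subsquare b=1, g=6: +1·0.0833333° lon, +6·0.0416667° lat → SW at lon -1.91667°, lat -88.75°.
latitude 88.7500° S, longitude 1.9167° W.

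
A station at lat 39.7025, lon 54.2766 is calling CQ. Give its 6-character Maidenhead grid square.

LM79dq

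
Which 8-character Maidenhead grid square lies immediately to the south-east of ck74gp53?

CK74gp62

Longitude extended square 5; +1 → 6.
Latitude extended square 3; −1 → 2.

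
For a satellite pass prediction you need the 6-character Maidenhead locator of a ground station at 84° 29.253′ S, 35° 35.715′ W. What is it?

Offset from 180°W / 90°S: lon 144.4048°, lat 5.5125°.
Field: lon ⌊144.4048/20⌋ = 7 → H; lat ⌊5.5125/10⌋ = 0 → A.
Square: lon ⌊4.4048/2⌋ = 2; lat ⌊5.5125/1⌋ = 5.
Subsquare: lon ⌊0.4048/0.0833333⌋ = 4 → e; lat ⌊0.5125/0.0416667⌋ = 12 → m.

HA25em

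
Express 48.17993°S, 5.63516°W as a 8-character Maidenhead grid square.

IE71et36

Shift to the Maidenhead origin (180°W, 90°S): lon 174.36484, lat 41.82007.
Field: 174.36484/20 → 8 → I, 41.82007/10 → 4 → E; chars IE.
Square: 14.36484/2 → 7, 1.82007/1 → 1; chars 71.
Subsquare: 0.36484/0.0833333 → 4 → e, 0.82007/0.0416667 → 19 → t; chars et.
Extended square: 0.03151/0.00833333 → 3, 0.02840/0.00416667 → 6; chars 36.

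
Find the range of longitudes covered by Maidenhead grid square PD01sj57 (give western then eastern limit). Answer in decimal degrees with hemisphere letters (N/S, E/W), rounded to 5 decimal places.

121.54167° E, 121.55000° E

Field P=15, D=3: +15·20° lon, +3·10° lat → SW at lon 120°, lat -60°.
Square 0, 1: +0·2° lon, +1·1° lat → SW at lon 120°, lat -59°.
Subsquare s=18, j=9: +18·0.0833333° lon, +9·0.0416667° lat → SW at lon 121.5°, lat -58.625°.
Extended square 5, 7: +5·0.00833333° lon, +7·0.00416667° lat → SW at lon 121.542°, lat -58.5958°.
Cell spans 0.00833333° lon × 0.00416667° lat.
west 121.54167° E, east 121.55000° E.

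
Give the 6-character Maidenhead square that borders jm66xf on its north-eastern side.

Longitude subsquare x = 23; +1 → 24, wraps to 0 = a, carry into square.
Longitude square 6; +1 → 7.
Latitude subsquare f = 5; +1 → 6 = g.

JM76ag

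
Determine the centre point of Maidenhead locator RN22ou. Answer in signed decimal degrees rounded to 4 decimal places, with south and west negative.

Field R=17, N=13: +17·20° lon, +13·10° lat → SW at lon 160°, lat 40°.
Square 2, 2: +2·2° lon, +2·1° lat → SW at lon 164°, lat 42°.
Subsquare o=14, u=20: +14·0.0833333° lon, +20·0.0416667° lat → SW at lon 165.167°, lat 42.8333°.
Cell spans 0.0833333° lon × 0.0416667° lat. Centre is SW corner plus half of each.
latitude 42.8542, longitude 165.2083.

42.8542, 165.2083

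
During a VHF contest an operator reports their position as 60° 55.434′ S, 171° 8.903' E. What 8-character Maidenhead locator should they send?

RC59nb78

Shift to the Maidenhead origin (180°W, 90°S): lon 351.14838, lat 29.07610.
Field (20°×10°, letters A–R): lon ⌊351.14838/20⌋ = 17 → R; lat ⌊29.07610/10⌋ = 2 → C.
Square (2°×1°, digits 0–9): lon ⌊11.14838/2⌋ = 5; lat ⌊9.07610/1⌋ = 9.
Subsquare (5′×2.5′, letters a–x): lon ⌊1.14838/0.0833333⌋ = 13 → n; lat ⌊0.07610/0.0416667⌋ = 1 → b.
Extended square (30″×15″, digits 0–9): lon ⌊0.06505/0.00833333⌋ = 7; lat ⌊0.03443/0.00416667⌋ = 8.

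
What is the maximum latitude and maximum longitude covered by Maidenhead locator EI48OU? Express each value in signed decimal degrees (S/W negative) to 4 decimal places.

Field E=4, I=8: +4·20° lon, +8·10° lat → SW at lon -100°, lat -10°.
Square 4, 8: +4·2° lon, +8·1° lat → SW at lon -92°, lat -2°.
Subsquare o=14, u=20: +14·0.0833333° lon, +20·0.0416667° lat → SW at lon -90.8333°, lat -1.16667°.
Cell spans 0.0833333° lon × 0.0416667° lat. NE corner is SW corner plus one full cell.
latitude -1.1250, longitude -90.7500.

-1.1250, -90.7500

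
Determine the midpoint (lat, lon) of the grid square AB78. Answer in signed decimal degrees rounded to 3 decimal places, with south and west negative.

Field A=0, B=1: +0·20° lon, +1·10° lat → SW at lon -180°, lat -80°.
Square 7, 8: +7·2° lon, +8·1° lat → SW at lon -166°, lat -72°.
Cell spans 2° lon × 1° lat. Centre is SW corner plus half of each.
latitude -71.500, longitude -165.000.

-71.500, -165.000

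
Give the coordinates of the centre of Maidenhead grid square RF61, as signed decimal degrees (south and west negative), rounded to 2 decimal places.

-38.50, 173.00

Field R=17, F=5: +17·20° lon, +5·10° lat → SW at lon 160°, lat -40°.
Square 6, 1: +6·2° lon, +1·1° lat → SW at lon 172°, lat -39°.
Cell spans 2° lon × 1° lat. Centre is SW corner plus half of each.
latitude -38.50, longitude 173.00.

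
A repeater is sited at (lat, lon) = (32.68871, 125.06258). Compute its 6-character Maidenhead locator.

PM22mq

Shift to the Maidenhead origin (180°W, 90°S): lon 305.0626, lat 122.6887.
Field (20°×10°, letters A–R): lon ⌊305.0626/20⌋ = 15 → P; lat ⌊122.6887/10⌋ = 12 → M.
Square (2°×1°, digits 0–9): lon ⌊5.0626/2⌋ = 2; lat ⌊2.6887/1⌋ = 2.
Subsquare (5′×2.5′, letters a–x): lon ⌊1.0626/0.0833333⌋ = 12 → m; lat ⌊0.6887/0.0416667⌋ = 16 → q.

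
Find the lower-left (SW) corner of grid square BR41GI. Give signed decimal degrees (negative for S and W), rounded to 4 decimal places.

Field B=1, R=17: +1·20° lon, +17·10° lat → SW at lon -160°, lat 80°.
Square 4, 1: +4·2° lon, +1·1° lat → SW at lon -152°, lat 81°.
Subsquare g=6, i=8: +6·0.0833333° lon, +8·0.0416667° lat → SW at lon -151.5°, lat 81.3333°.
latitude 81.3333, longitude -151.5000.

81.3333, -151.5000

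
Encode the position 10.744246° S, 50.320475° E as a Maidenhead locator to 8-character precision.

LH59dg81

Shift to the Maidenhead origin (180°W, 90°S): lon 230.32047, lat 79.25575.
Field: 230.32047/20 → 11 → L, 79.25575/10 → 7 → H; chars LH.
Square: 10.32047/2 → 5, 9.25575/1 → 9; chars 59.
Subsquare: 0.32047/0.0833333 → 3 → d, 0.25575/0.0416667 → 6 → g; chars dg.
Extended square: 0.07047/0.00833333 → 8, 0.00575/0.00416667 → 1; chars 81.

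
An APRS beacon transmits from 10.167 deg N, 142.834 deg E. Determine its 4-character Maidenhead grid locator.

QK10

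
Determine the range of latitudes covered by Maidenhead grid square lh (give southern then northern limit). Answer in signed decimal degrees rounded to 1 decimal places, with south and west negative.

Field L=11, H=7: +11·20° lon, +7·10° lat → SW at lon 40°, lat -20°.
Cell spans 20° lon × 10° lat.
south -20.0, north -10.0.

-20.0, -10.0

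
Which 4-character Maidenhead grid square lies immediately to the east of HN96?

IN06

Longitude square 9; +1 → 10, wraps to 0, carry into field.
Longitude field H = 7; +1 → 8 = I.
The latitude characters are unchanged.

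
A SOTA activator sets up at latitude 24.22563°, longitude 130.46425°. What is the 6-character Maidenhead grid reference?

Add 180° to longitude and 90° to latitude: 310.4642, 114.2256.
Field: lon ⌊310.4642/20⌋ = 15 → P; lat ⌊114.2256/10⌋ = 11 → L.
Square: lon ⌊10.4642/2⌋ = 5; lat ⌊4.2256/1⌋ = 4.
Subsquare: lon ⌊0.4642/0.0833333⌋ = 5 → f; lat ⌊0.2256/0.0416667⌋ = 5 → f.

PL54ff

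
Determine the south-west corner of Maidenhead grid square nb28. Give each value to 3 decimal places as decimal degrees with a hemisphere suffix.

72.000° S, 84.000° E

Field N=13, B=1: +13·20° lon, +1·10° lat → SW at lon 80°, lat -80°.
Square 2, 8: +2·2° lon, +8·1° lat → SW at lon 84°, lat -72°.
latitude 72.000° S, longitude 84.000° E.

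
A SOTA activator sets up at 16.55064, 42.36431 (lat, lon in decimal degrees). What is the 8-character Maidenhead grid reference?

LK16en32

Offset from 180°W / 90°S: lon 222.36431°, lat 106.55064°.
Field: 222.36431/20 → 11 → L, 106.55064/10 → 10 → K; chars LK.
Square: 2.36431/2 → 1, 6.55064/1 → 6; chars 16.
Subsquare: 0.36431/0.0833333 → 4 → e, 0.55064/0.0416667 → 13 → n; chars en.
Extended square: 0.03098/0.00833333 → 3, 0.00897/0.00416667 → 2; chars 32.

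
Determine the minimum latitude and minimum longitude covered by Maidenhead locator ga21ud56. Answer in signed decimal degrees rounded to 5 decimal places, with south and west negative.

Field G=6, A=0: +6·20° lon, +0·10° lat → SW at lon -60°, lat -90°.
Square 2, 1: +2·2° lon, +1·1° lat → SW at lon -56°, lat -89°.
Subsquare u=20, d=3: +20·0.0833333° lon, +3·0.0416667° lat → SW at lon -54.3333°, lat -88.875°.
Extended square 5, 6: +5·0.00833333° lon, +6·0.00416667° lat → SW at lon -54.2917°, lat -88.85°.
latitude -88.85000, longitude -54.29167.

-88.85000, -54.29167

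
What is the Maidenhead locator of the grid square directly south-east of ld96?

MD05

Longitude square 9; +1 → 10, wraps to 0, carry into field.
Longitude field L = 11; +1 → 12 = M.
Latitude square 6; −1 → 5.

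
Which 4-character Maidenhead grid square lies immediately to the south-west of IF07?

HF96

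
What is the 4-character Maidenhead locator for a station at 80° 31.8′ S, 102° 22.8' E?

Offset from 180°W / 90°S: lon 282.38°, lat 9.47°.
Field: 282.38/20 → 14 → O, 9.47/10 → 0 → A; chars OA.
Square: 2.38/2 → 1, 9.47/1 → 9; chars 19.

OA19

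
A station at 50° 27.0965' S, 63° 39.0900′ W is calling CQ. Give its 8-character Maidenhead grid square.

FD89en11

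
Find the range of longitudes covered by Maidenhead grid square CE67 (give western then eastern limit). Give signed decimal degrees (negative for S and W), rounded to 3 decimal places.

-128.000, -126.000

Field C=2, E=4: +2·20° lon, +4·10° lat → SW at lon -140°, lat -50°.
Square 6, 7: +6·2° lon, +7·1° lat → SW at lon -128°, lat -43°.
Cell spans 2° lon × 1° lat.
west -128.000, east -126.000.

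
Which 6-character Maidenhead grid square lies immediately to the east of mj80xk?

MJ90ak

Longitude subsquare x = 23; +1 → 24, wraps to 0 = a, carry into square.
Longitude square 8; +1 → 9.
The latitude characters are unchanged.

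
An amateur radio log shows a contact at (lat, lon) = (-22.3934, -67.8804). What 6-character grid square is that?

Shift to the Maidenhead origin (180°W, 90°S): lon 112.1196, lat 67.6066.
Field (20°×10°, letters A–R): lon ⌊112.1196/20⌋ = 5 → F; lat ⌊67.6066/10⌋ = 6 → G.
Square (2°×1°, digits 0–9): lon ⌊12.1196/2⌋ = 6; lat ⌊7.6066/1⌋ = 7.
Subsquare (5′×2.5′, letters a–x): lon ⌊0.1196/0.0833333⌋ = 1 → b; lat ⌊0.6066/0.0416667⌋ = 14 → o.

FG67bo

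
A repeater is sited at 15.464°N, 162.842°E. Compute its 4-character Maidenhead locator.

RK15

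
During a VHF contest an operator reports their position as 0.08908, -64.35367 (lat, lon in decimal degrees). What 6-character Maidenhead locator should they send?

FJ70tc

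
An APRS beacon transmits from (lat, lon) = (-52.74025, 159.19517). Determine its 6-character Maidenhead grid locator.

Offset from 180°W / 90°S: lon 339.1952°, lat 37.2597°.
Field: 339.1952/20 → 16 → Q, 37.2597/10 → 3 → D; chars QD.
Square: 19.1952/2 → 9, 7.2597/1 → 7; chars 97.
Subsquare: 1.1952/0.0833333 → 14 → o, 0.2597/0.0416667 → 6 → g; chars og.

QD97og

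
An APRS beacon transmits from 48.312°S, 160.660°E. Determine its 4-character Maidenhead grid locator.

Add 180° to longitude and 90° to latitude: 340.66, 41.69.
Field: lon ⌊340.66/20⌋ = 17 → R; lat ⌊41.69/10⌋ = 4 → E.
Square: lon ⌊0.66/2⌋ = 0; lat ⌊1.69/1⌋ = 1.

RE01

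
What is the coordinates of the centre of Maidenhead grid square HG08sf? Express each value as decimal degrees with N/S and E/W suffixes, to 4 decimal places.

Field H=7, G=6: +7·20° lon, +6·10° lat → SW at lon -40°, lat -30°.
Square 0, 8: +0·2° lon, +8·1° lat → SW at lon -40°, lat -22°.
Subsquare s=18, f=5: +18·0.0833333° lon, +5·0.0416667° lat → SW at lon -38.5°, lat -21.7917°.
Cell spans 0.0833333° lon × 0.0416667° lat. Centre is SW corner plus half of each.
latitude 21.7708° S, longitude 38.4583° W.

21.7708° S, 38.4583° W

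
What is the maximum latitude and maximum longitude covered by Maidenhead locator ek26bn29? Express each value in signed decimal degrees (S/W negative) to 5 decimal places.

16.58333, -95.89167

Field E=4, K=10: +4·20° lon, +10·10° lat → SW at lon -100°, lat 10°.
Square 2, 6: +2·2° lon, +6·1° lat → SW at lon -96°, lat 16°.
Subsquare b=1, n=13: +1·0.0833333° lon, +13·0.0416667° lat → SW at lon -95.9167°, lat 16.5417°.
Extended square 2, 9: +2·0.00833333° lon, +9·0.00416667° lat → SW at lon -95.9°, lat 16.5792°.
Cell spans 0.00833333° lon × 0.00416667° lat. NE corner is SW corner plus one full cell.
latitude 16.58333, longitude -95.89167.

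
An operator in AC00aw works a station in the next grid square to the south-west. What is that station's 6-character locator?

RC90xv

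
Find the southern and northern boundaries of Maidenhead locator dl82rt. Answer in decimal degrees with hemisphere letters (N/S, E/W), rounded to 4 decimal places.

Field D=3, L=11: +3·20° lon, +11·10° lat → SW at lon -120°, lat 20°.
Square 8, 2: +8·2° lon, +2·1° lat → SW at lon -104°, lat 22°.
Subsquare r=17, t=19: +17·0.0833333° lon, +19·0.0416667° lat → SW at lon -102.583°, lat 22.7917°.
Cell spans 0.0833333° lon × 0.0416667° lat.
south 22.7917° N, north 22.8333° N.

22.7917° N, 22.8333° N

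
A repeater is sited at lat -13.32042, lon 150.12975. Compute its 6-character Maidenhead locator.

Add 180° to longitude and 90° to latitude: 330.1298, 76.6796.
Field (20°×10°, letters A–R): 330.1298/20 → 16 → Q, 76.6796/10 → 7 → H; chars QH.
Square (2°×1°, digits 0–9): 10.1298/2 → 5, 6.6796/1 → 6; chars 56.
Subsquare (5′×2.5′, letters a–x): 0.1298/0.0833333 → 1 → b, 0.6796/0.0416667 → 16 → q; chars bq.

QH56bq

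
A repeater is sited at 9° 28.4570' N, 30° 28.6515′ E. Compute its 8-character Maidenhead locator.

KJ59fl73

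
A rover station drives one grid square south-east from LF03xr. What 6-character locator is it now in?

LF13aq

Longitude subsquare x = 23; +1 → 24, wraps to 0 = a, carry into square.
Longitude square 0; +1 → 1.
Latitude subsquare r = 17; −1 → 16 = q.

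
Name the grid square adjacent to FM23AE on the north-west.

FM13xf

Longitude subsquare a = 0; −1 → -1, wraps to 23 = x, carry into square.
Longitude square 2; −1 → 1.
Latitude subsquare e = 4; +1 → 5 = f.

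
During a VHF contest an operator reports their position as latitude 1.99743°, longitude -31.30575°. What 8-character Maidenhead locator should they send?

Add 180° to longitude and 90° to latitude: 148.69425, 91.99743.
Field: 148.69425/20 → 7 → H, 91.99743/10 → 9 → J; chars HJ.
Square: 8.69425/2 → 4, 1.99743/1 → 1; chars 41.
Subsquare: 0.69425/0.0833333 → 8 → i, 0.99743/0.0416667 → 23 → x; chars ix.
Extended square: 0.02758/0.00833333 → 3, 0.03910/0.00416667 → 9; chars 39.

HJ41ix39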